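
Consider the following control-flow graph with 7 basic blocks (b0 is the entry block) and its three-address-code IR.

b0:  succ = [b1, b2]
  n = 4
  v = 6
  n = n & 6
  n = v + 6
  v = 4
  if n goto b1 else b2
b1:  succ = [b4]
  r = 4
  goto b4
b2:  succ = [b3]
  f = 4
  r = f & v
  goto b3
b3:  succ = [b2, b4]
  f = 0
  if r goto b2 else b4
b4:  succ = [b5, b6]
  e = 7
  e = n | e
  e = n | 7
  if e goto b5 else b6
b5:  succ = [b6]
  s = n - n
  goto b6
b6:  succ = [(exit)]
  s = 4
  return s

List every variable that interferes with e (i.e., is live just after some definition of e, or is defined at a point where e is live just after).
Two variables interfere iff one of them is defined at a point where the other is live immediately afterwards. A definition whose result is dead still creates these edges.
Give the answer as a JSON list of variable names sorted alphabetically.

Per-block:
  b0 def {n,v} use ∅
  b1 def {r} use ∅
  b2 def {f,r} use {v}
  b3 def {f} use {r}
  b4 def {e} use {n}
  b5 def {s} use {n}
  b6 def {s} use ∅

Live sets:
  b0: in=∅ out={n,v}
  b1: in={n} out={n}
  b2: in={n,v} out={n,r,v}
  b3: in={n,r,v} out={n,v}
  b4: in={n} out={n}
  b5: in={n} out=∅
  b6: in=∅ out=∅

Interfere edges:
  e: {n}
  f: {n,r,v}
  n: {e,f,r,v}
  r: {f,n,v}
  s: ∅
  v: {f,n,r}

N(e) = ["n"]

Answer: ["n"]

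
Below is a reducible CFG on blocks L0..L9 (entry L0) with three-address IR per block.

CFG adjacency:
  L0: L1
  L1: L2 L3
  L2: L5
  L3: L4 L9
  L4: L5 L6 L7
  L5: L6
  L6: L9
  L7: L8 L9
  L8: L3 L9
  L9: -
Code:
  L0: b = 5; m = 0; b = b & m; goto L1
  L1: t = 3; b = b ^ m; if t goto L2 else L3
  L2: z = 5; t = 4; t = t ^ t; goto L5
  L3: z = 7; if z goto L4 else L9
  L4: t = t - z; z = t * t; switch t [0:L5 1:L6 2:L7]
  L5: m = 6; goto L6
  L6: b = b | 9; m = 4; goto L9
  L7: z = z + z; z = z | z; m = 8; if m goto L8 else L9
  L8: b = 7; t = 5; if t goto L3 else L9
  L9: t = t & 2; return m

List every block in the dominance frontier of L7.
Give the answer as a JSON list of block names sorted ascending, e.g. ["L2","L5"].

Answer: ["L3", "L9"]

Analysis:
idom tree: L1←L0 L2←L1 L3←L1 L4←L3 L5←L1 L6←L1 L7←L4 L8←L7 L9←L1
Join-block Dom:
  L3: preds {L1,L8}: {L0,L1} ∩ {L0,L1,L3,L4,L7,L8} = {L0,L1}; idom=L1
  L5: preds {L2,L4}: {L0,L1,L2} ∩ {L0,L1,L3,L4} = {L0,L1}; idom=L1
  L6: preds {L4,L5}: {L0,L1,L3,L4} ∩ {L0,L1,L5} = {L0,L1}; idom=L1
  L9: preds {L3,L6,L7,L8}: {L0,L1,L3} ∩ {L0,L1,L6} ∩ {L0,L1,L3,L4,L7} ∩ {L0,L1,L3,L4,L7,L8} = {L0,L1}; idom=L1

DF walk-up:
  L3←L1: walk · to L1
  L3←L8: walk L8→L7→L4→L3 to L1
  L5←L2: walk L2 to L1
  L5←L4: walk L4→L3 to L1
  L6←L4: walk L4→L3 to L1
  L6←L5: walk L5 to L1
  L9←L3: walk L3 to L1
  L9←L6: walk L6 to L1
  L9←L7: walk L7→L4→L3 to L1
  L9←L8: walk L8→L7→L4→L3 to L1
  L0 → ∅
  L1 → ∅
  L2 → {L5}
  L3 → {L3,L5,L6,L9}
  L4 → {L3,L5,L6,L9}
  L5 → {L6}
  L6 → {L9}
  L7 → {L3,L9}
  L8 → {L3,L9}
  L9 → ∅

DF(L7) = ["L3", "L9"]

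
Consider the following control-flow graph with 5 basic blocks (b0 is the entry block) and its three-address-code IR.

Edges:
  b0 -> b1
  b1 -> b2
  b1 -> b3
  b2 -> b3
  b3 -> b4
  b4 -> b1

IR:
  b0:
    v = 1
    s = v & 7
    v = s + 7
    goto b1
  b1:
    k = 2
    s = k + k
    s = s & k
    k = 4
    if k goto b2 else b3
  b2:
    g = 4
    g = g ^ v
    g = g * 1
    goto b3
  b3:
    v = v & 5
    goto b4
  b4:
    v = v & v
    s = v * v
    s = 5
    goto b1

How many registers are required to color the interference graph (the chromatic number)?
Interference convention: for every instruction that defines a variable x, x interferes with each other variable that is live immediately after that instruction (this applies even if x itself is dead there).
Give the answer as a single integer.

Per-block:
  b0: def={s,v} ue=∅
  b1: def={k,s} ue=∅
  b2: def={g} ue={v}
  b3: def={v} ue={v}
  b4: def={s,v} ue={v}

Backward fixpoint:
  live b0: ∅→{v}
  live b1: {v}→{v}
  live b2: {v}→{v}
  live b3: {v}→{v}
  live b4: {v}→{v}

Interference:
  g↔{v}
  k↔{s,v}
  s↔{k,v}
  v↔{g,k,s}

Chromatic number:
  clique {k,s,v} ⇒ need ≥ 3
  assign g→c1 k→c1 s→c2 v→c0 — no edge inside a register ⇒ χ ≤ 3
  χ = 3

Answer: 3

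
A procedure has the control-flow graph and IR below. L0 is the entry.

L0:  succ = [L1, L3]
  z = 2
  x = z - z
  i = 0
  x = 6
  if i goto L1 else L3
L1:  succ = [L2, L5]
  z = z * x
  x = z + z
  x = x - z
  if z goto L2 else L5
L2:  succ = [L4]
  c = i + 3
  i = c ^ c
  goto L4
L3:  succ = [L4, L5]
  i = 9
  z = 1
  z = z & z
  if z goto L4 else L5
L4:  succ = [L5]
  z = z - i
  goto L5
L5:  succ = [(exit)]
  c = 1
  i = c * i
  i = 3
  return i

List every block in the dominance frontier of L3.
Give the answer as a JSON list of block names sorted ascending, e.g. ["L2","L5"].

Answer: ["L4", "L5"]

Working:
idom tree: L1←L0 L2←L1 L3←L0 L4←L0 L5←L0
Dom at joins:
  L4: preds {L2,L3}: {L0,L1,L2} ∩ {L0,L3} = {L0}; idom=L0
  L5: preds {L1,L3,L4}: {L0,L1} ∩ {L0,L3} ∩ {L0,L4} = {L0}; idom=L0

Frontier:
  join L4 pred L2: L2→L1 stop@L0
  join L4 pred L3: L3 stop@L0
  join L5 pred L1: L1 stop@L0
  join L5 pred L3: L3 stop@L0
  join L5 pred L4: L4 stop@L0
  DF(L0)=∅
  DF(L1)={L4,L5}
  DF(L2)={L4}
  DF(L3)={L4,L5}
  DF(L4)={L5}
  DF(L5)=∅

DF(L3) = ["L4", "L5"]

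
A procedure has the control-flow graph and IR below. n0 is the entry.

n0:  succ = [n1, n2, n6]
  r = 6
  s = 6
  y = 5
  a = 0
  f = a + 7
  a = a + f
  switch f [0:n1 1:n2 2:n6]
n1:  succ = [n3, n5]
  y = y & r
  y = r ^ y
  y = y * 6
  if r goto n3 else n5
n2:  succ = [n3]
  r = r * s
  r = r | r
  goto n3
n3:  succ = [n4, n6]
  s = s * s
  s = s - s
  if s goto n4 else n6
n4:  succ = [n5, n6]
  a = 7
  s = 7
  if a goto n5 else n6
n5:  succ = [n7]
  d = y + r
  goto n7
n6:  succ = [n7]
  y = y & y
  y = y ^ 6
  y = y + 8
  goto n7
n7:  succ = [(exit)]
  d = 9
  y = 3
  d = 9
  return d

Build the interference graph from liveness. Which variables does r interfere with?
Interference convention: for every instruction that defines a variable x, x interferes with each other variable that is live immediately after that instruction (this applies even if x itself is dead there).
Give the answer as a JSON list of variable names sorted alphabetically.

Answer: ["a", "f", "s", "y"]

Derivation:
Per-block:
  n0 def {a,f,r,s,y} use ∅
  n1 def {y} use {r,y}
  n2 def {r} use {r,s}
  n3 def {s} use {s}
  n4 def {a,s} use ∅
  n5 def {d} use {r,y}
  n6 def {y} use {y}
  n7 def {d,y} use ∅

Live sets:
  n0 li=∅ lo={r,s,y}
  n1 li={r,s,y} lo={r,s,y}
  n2 li={r,s,y} lo={r,s,y}
  n3 li={r,s,y} lo={r,y}
  n4 li={r,y} lo={r,y}
  n5 li={r,y} lo=∅
  n6 li={y} lo=∅
  n7 li=∅ lo=∅

Conflict graph:
  a↔{f,r,s,y}
  d↔∅
  f↔{a,r,s,y}
  r↔{a,f,s,y}
  s↔{a,f,r,y}
  y↔{a,f,r,s}

N(r) = ["a", "f", "s", "y"]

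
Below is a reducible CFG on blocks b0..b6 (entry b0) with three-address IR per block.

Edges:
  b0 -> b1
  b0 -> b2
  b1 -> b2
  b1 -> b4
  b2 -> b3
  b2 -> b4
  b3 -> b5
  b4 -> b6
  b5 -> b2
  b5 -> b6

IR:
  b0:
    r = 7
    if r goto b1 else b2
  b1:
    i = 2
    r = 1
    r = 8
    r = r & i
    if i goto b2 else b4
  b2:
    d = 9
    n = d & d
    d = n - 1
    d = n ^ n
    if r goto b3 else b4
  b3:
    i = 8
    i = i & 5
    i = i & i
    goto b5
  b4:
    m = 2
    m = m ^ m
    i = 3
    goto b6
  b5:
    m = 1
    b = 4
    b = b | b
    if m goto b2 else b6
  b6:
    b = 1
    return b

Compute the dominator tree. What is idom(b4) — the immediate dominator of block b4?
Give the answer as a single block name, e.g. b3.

idom tree: b1←b0 b2←b0 b3←b2 b4←b0 b5←b3 b6←b0
Join-block Dom:
  b2: preds {b0,b1,b5}: {b0} ∩ {b0,b1} ∩ {b0,b2,b3,b5} = {b0}; idom=b0
  b4: preds {b1,b2}: {b0,b1} ∩ {b0,b2} = {b0}; idom=b0
  b6: preds {b4,b5}: {b0,b4} ∩ {b0,b2,b3,b5} = {b0}; idom=b0

idom(b4) = b0

Answer: b0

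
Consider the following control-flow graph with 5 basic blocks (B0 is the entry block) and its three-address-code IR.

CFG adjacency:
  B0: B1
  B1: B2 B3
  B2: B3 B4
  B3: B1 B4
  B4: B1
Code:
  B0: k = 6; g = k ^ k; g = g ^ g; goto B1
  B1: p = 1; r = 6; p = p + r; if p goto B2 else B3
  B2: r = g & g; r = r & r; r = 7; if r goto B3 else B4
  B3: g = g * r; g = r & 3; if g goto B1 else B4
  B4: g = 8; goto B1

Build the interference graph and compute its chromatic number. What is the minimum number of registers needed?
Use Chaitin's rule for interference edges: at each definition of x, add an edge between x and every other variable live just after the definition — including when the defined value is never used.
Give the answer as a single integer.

Answer: 3

Working:
Block summaries:
  B0 def {g,k} use ∅
  B1 def {p,r} use ∅
  B2 def {r} use {g}
  B3 def {g} use {g,r}
  B4 def {g} use ∅

Live sets:
  B0 li=∅ lo={g}
  B1 li={g} lo={g,r}
  B2 li={g} lo={g,r}
  B3 li={g,r} lo={g}
  B4 li=∅ lo={g}

Interference:
  g↔{p,r}
  k↔∅
  p↔{g,r}
  r↔{g,p}

Colouring:
  clique {g,p,r} ⇒ need ≥ 3
  3-colouring: c0={g,k}  c1={p}  c2={r}
  χ = 3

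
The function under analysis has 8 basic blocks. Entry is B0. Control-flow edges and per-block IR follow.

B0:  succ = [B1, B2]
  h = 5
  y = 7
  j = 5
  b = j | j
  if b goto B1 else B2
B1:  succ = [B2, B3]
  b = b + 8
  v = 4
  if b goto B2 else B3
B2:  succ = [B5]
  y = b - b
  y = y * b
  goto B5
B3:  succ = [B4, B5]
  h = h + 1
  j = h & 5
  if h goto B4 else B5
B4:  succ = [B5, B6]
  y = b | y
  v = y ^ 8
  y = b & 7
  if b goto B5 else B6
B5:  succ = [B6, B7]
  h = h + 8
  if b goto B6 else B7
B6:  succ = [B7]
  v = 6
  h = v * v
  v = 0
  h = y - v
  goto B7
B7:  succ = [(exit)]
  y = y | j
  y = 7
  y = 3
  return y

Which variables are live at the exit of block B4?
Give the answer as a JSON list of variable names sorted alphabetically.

Block summaries:
  B0 def {b,h,j,y} use ∅
  B1 def {b,v} use {b}
  B2 def {y} use {b}
  B3 def {h,j} use {h}
  B4 def {v,y} use {b,y}
  B5 def {h} use {b,h}
  B6 def {h,v} use {y}
  B7 def {y} use {j,y}

Liveness:
  B0: in=∅ out={b,h,j,y}
  B1: in={b,h,j,y} out={b,h,j,y}
  B2: in={b,h,j} out={b,h,j,y}
  B3: in={b,h,y} out={b,h,j,y}
  B4: in={b,h,j,y} out={b,h,j,y}
  B5: in={b,h,j,y} out={j,y}
  B6: in={j,y} out={j,y}
  B7: in={j,y} out=∅

live-out(B4) = ["b", "h", "j", "y"]

Answer: ["b", "h", "j", "y"]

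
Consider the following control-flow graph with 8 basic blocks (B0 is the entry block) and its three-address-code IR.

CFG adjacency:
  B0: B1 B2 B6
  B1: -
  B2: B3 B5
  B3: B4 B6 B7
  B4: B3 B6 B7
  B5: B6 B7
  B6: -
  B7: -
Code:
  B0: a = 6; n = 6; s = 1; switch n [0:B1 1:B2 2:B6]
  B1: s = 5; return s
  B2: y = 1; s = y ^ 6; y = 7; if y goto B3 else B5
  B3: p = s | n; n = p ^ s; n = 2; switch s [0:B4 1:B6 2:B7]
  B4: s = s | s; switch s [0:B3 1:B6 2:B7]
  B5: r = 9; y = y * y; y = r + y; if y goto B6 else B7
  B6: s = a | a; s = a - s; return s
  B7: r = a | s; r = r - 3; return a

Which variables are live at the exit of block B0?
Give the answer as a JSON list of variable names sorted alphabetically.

Answer: ["a", "n"]

Working:
Per-block:
  B0 def {a,n,s} use ∅
  B1 def {s} use ∅
  B2 def {s,y} use ∅
  B3 def {n,p} use {n,s}
  B4 def {s} use {s}
  B5 def {r,y} use {y}
  B6 def {s} use {a}
  B7 def {r} use {a,s}

Live sets:
  B0 li=∅ lo={a,n}
  B1 li=∅ lo=∅
  B2 li={a,n} lo={a,n,s,y}
  B3 li={a,n,s} lo={a,n,s}
  B4 li={a,n,s} lo={a,n,s}
  B5 li={a,s,y} lo={a,s}
  B6 li={a} lo=∅
  B7 li={a,s} lo=∅

live-out(B0) = ["a", "n"]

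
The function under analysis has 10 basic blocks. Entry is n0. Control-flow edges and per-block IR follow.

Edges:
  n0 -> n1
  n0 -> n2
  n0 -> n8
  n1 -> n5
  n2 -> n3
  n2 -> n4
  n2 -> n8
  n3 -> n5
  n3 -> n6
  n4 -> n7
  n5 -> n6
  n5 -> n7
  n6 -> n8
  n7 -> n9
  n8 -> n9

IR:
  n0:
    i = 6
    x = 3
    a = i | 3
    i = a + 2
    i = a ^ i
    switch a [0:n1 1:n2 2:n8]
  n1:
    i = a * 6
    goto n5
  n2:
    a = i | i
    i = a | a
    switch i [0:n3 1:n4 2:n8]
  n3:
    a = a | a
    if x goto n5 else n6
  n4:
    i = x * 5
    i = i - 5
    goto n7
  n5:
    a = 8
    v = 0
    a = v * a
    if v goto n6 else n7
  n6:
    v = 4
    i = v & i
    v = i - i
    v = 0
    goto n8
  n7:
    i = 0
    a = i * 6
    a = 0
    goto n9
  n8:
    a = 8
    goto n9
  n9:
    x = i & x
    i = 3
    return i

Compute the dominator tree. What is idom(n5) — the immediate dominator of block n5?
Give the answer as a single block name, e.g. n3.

Answer: n0

Analysis:
idom tree: n1←n0 n2←n0 n3←n2 n4←n2 n5←n0 n6←n0 n7←n0 n8←n0 n9←n0
Dom at joins:
  n5: preds {n1,n3}: {n0,n1} ∩ {n0,n2,n3} = {n0}; idom=n0
  n6: preds {n3,n5}: {n0,n2,n3} ∩ {n0,n5} = {n0}; idom=n0
  n7: preds {n4,n5}: {n0,n2,n4} ∩ {n0,n5} = {n0}; idom=n0
  n8: preds {n0,n2,n6}: {n0} ∩ {n0,n2} ∩ {n0,n6} = {n0}; idom=n0
  n9: preds {n7,n8}: {n0,n7} ∩ {n0,n8} = {n0}; idom=n0

idom(n5) = n0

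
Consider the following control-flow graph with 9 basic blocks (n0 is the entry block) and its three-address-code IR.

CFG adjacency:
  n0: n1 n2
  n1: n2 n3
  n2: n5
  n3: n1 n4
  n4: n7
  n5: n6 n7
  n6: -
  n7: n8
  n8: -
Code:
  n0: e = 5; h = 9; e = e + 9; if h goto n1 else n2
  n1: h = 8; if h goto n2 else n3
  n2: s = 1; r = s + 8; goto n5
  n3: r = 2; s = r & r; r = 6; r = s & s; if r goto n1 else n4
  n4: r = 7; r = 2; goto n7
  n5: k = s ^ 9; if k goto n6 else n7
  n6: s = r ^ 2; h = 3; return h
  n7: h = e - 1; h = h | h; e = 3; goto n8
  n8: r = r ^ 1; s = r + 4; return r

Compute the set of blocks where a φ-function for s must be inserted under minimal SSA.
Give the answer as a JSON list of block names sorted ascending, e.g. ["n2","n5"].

idom tree: n1←n0 n2←n0 n3←n1 n4←n3 n5←n2 n6←n5 n7←n0 n8←n7
Dom at joins:
  n1: preds {n0,n3}: {n0} ∩ {n0,n1,n3} = {n0}; idom=n0
  n2: preds {n0,n1}: {n0} ∩ {n0,n1} = {n0}; idom=n0
  n7: preds {n4,n5}: {n0,n1,n3,n4} ∩ {n0,n2,n5} = {n0}; idom=n0

DF derivation:
  n1←n0: walk · to n0
  n1←n3: walk n3→n1 to n0
  n2←n0: walk · to n0
  n2←n1: walk n1 to n0
  n7←n4: walk n4→n3→n1 to n0
  n7←n5: walk n5→n2 to n0
  n0: DF=∅
  n1: DF={n1,n2,n7}
  n2: DF={n7}
  n3: DF={n1,n7}
  n4: DF={n7}
  n5: DF={n7}
  n6: DF=∅
  n7: DF=∅
  n8: DF=∅

φ for s: defs {n2,n3,n6,n8}
  DF⁺ = {n1,n2,n7}

Answer: ["n1", "n2", "n7"]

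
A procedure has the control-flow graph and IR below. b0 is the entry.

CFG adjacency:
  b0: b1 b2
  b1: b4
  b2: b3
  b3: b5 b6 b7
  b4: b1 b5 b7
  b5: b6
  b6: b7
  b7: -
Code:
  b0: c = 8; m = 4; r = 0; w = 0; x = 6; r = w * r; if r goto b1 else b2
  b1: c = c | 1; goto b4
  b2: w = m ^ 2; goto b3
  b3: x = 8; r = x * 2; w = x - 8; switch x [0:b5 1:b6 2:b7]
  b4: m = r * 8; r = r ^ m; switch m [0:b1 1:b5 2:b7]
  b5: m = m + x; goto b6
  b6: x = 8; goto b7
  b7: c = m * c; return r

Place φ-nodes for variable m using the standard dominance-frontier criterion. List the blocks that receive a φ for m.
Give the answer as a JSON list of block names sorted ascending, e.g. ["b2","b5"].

idom tree: b1←b0 b2←b0 b3←b2 b4←b1 b5←b0 b6←b0 b7←b0
Join-block Dom:
  b1: preds {b0,b4}: {b0} ∩ {b0,b1,b4} = {b0}; idom=b0
  b5: preds {b3,b4}: {b0,b2,b3} ∩ {b0,b1,b4} = {b0}; idom=b0
  b6: preds {b3,b5}: {b0,b2,b3} ∩ {b0,b5} = {b0}; idom=b0
  b7: preds {b3,b4,b6}: {b0,b2,b3} ∩ {b0,b1,b4} ∩ {b0,b6} = {b0}; idom=b0

Frontier:
  join b1 pred b0: · stop@b0
  join b1 pred b4: b4→b1 stop@b0
  join b5 pred b3: b3→b2 stop@b0
  join b5 pred b4: b4→b1 stop@b0
  join b6 pred b3: b3→b2 stop@b0
  join b6 pred b5: b5 stop@b0
  join b7 pred b3: b3→b2 stop@b0
  join b7 pred b4: b4→b1 stop@b0
  join b7 pred b6: b6 stop@b0
  DF(b0)=∅
  DF(b1)={b1,b5,b7}
  DF(b2)={b5,b6,b7}
  DF(b3)={b5,b6,b7}
  DF(b4)={b1,b5,b7}
  DF(b5)={b6}
  DF(b6)={b7}
  DF(b7)=∅

φ for m: defs {b0,b4,b5}
  DF⁺ = {b1,b5,b6,b7}

Answer: ["b1", "b5", "b6", "b7"]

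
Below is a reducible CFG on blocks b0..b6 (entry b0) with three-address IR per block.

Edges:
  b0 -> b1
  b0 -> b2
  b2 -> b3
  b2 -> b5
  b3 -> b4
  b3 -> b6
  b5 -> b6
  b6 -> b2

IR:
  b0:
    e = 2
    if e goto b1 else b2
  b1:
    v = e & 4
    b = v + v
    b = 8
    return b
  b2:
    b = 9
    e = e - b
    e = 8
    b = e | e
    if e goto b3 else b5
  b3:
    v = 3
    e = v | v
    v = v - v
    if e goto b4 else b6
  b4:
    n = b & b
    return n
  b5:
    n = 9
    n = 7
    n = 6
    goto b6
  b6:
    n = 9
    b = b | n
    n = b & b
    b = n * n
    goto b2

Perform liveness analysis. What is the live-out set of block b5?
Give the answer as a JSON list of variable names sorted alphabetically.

Per-block:
  b0: {e} / ∅
  b1: {b,v} / {e}
  b2: {b,e} / {e}
  b3: {e,v} / ∅
  b4: {n} / {b}
  b5: {n} / ∅
  b6: {b,n} / {b}

Liveness:
  b0: in=∅ out={e}
  b1: in={e} out=∅
  b2: in={e} out={b,e}
  b3: in={b} out={b,e}
  b4: in={b} out=∅
  b5: in={b,e} out={b,e}
  b6: in={b,e} out={e}

live-out(b5) = ["b", "e"]

Answer: ["b", "e"]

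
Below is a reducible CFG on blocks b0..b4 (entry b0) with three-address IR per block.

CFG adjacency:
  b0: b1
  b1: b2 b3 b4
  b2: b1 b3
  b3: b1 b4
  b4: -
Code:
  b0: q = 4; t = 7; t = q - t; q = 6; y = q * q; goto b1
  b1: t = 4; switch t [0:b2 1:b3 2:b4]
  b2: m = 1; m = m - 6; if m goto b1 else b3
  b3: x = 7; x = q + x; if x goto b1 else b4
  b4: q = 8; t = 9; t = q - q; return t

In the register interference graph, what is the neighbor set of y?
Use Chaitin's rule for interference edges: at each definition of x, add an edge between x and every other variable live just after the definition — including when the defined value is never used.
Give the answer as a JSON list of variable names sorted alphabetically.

Per-block:
  b0: def={q,t,y} ue=∅
  b1: def={t} ue=∅
  b2: def={m} ue=∅
  b3: def={x} ue={q}
  b4: def={q,t} ue=∅

Live sets:
  live b0: ∅→{q}
  live b1: {q}→{q}
  live b2: {q}→{q}
  live b3: {q}→{q}
  live b4: ∅→∅

Interfere edges:
  m — {q}
  q — {m,t,x,y}
  t — {q}
  x — {q}
  y — {q}

N(y) = ["q"]

Answer: ["q"]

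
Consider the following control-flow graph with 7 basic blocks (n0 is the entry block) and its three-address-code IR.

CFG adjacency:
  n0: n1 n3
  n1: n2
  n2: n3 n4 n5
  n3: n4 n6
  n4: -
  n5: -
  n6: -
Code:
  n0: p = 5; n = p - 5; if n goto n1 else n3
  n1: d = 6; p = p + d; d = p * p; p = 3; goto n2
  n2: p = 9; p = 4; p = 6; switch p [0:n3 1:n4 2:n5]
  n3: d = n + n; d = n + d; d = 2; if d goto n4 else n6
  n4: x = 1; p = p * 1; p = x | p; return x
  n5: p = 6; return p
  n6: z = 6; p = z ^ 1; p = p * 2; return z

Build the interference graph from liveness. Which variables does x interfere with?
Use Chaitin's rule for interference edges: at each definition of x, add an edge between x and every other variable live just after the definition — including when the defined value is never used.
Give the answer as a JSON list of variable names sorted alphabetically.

Block summaries:
  n0: {n,p} / ∅
  n1: {d,p} / {p}
  n2: {p} / ∅
  n3: {d} / {n}
  n4: {p,x} / {p}
  n5: {p} / ∅
  n6: {p,z} / ∅

Liveness:
  n0: in=∅ out={n,p}
  n1: in={n,p} out={n}
  n2: in={n} out={n,p}
  n3: in={n,p} out={p}
  n4: in={p} out=∅
  n5: in=∅ out=∅
  n6: in=∅ out=∅

Interference:
  d: {n,p}
  n: {d,p}
  p: {d,n,x,z}
  x: {p}
  z: {p}

N(x) = ["p"]

Answer: ["p"]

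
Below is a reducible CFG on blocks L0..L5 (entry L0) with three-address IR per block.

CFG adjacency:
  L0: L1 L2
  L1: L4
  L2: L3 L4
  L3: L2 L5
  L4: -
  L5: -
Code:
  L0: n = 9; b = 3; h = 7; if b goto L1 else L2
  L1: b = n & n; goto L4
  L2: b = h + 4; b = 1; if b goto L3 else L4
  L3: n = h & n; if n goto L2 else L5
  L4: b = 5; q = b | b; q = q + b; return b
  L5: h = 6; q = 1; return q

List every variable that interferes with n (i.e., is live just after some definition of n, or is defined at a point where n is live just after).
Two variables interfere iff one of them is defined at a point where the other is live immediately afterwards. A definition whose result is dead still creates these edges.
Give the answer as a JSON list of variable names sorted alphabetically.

def/use:
  L0: {b,h,n} / ∅
  L1: {b} / {n}
  L2: {b} / {h}
  L3: {n} / {h,n}
  L4: {b,q} / ∅
  L5: {h,q} / ∅

Liveness:
  L0 li=∅ lo={h,n}
  L1 li={n} lo=∅
  L2 li={h,n} lo={h,n}
  L3 li={h,n} lo={h,n}
  L4 li=∅ lo=∅
  L5 li=∅ lo=∅

Interference:
  b↔{h,n,q}
  h↔{b,n}
  n↔{b,h}
  q↔{b}

N(n) = ["b", "h"]

Answer: ["b", "h"]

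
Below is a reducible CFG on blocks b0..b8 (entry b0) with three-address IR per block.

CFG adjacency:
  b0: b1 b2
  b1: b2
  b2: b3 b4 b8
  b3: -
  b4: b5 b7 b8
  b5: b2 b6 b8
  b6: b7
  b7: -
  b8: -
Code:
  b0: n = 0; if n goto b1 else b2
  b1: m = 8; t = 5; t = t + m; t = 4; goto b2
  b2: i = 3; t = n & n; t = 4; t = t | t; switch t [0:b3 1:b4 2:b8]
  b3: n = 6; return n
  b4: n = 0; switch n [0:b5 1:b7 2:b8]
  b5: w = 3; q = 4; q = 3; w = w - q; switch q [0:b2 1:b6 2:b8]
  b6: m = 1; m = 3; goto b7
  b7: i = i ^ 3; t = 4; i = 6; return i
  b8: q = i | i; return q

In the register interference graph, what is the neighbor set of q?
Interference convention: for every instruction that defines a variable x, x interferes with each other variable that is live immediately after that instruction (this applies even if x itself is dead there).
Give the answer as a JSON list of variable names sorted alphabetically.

Answer: ["i", "n", "w"]

Derivation:
Block summaries:
  b0 def {n} use ∅
  b1 def {m,t} use ∅
  b2 def {i,t} use {n}
  b3 def {n} use ∅
  b4 def {n} use ∅
  b5 def {q,w} use ∅
  b6 def {m} use ∅
  b7 def {i,t} use {i}
  b8 def {q} use {i}

Backward fixpoint:
  b0 li=∅ lo={n}
  b1 li={n} lo={n}
  b2 li={n} lo={i}
  b3 li=∅ lo=∅
  b4 li={i} lo={i,n}
  b5 li={i,n} lo={i,n}
  b6 li={i} lo={i}
  b7 li={i} lo=∅
  b8 li={i} lo=∅

Interference:
  i — {m,n,q,t,w}
  m — {i,n,t}
  n — {i,m,q,t,w}
  q — {i,n,w}
  t — {i,m,n}
  w — {i,n,q}

N(q) = ["i", "n", "w"]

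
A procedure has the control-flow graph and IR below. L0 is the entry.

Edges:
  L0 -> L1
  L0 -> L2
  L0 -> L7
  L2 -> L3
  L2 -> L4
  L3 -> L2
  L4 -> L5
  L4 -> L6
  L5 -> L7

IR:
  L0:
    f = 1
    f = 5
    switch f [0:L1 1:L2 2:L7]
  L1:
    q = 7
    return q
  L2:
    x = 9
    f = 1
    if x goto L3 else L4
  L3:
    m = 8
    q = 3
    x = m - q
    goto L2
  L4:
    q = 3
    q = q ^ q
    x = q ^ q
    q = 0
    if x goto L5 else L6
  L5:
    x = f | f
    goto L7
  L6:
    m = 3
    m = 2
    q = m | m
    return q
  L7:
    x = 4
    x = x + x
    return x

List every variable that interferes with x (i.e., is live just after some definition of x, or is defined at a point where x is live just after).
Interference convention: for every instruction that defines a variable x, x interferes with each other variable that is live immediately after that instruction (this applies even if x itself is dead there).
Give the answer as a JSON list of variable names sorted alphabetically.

Answer: ["f", "q"]

Analysis:
Block summaries:
  L0 def {f} use ∅
  L1 def {q} use ∅
  L2 def {f,x} use ∅
  L3 def {m,q,x} use ∅
  L4 def {q,x} use ∅
  L5 def {x} use {f}
  L6 def {m,q} use ∅
  L7 def {x} use ∅

Backward fixpoint:
  live L0: ∅→∅
  live L1: ∅→∅
  live L2: ∅→{f}
  live L3: ∅→∅
  live L4: {f}→{f}
  live L5: {f}→∅
  live L6: ∅→∅
  live L7: ∅→∅

Interfere edges:
  f: {q,x}
  m: {q}
  q: {f,m,x}
  x: {f,q}

N(x) = ["f", "q"]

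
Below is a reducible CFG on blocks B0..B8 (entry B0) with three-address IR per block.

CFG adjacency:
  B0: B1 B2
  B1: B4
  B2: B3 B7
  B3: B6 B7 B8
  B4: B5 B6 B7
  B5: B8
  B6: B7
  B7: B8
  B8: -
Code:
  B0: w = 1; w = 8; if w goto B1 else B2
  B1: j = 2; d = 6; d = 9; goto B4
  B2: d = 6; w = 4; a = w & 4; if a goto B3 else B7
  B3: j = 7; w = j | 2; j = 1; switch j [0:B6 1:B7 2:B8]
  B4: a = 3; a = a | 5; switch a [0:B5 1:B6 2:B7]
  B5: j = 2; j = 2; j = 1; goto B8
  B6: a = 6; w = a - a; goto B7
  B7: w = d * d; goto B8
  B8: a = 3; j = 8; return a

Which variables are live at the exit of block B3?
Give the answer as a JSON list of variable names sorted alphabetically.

Answer: ["d"]

Analysis:
Per-block:
  B0 def {w} use ∅
  B1 def {d,j} use ∅
  B2 def {a,d,w} use ∅
  B3 def {j,w} use ∅
  B4 def {a} use ∅
  B5 def {j} use ∅
  B6 def {a,w} use ∅
  B7 def {w} use {d}
  B8 def {a,j} use ∅

Backward fixpoint:
  B0 li=∅ lo=∅
  B1 li=∅ lo={d}
  B2 li=∅ lo={d}
  B3 li={d} lo={d}
  B4 li={d} lo={d}
  B5 li=∅ lo=∅
  B6 li={d} lo={d}
  B7 li={d} lo=∅
  B8 li=∅ lo=∅

live-out(B3) = ["d"]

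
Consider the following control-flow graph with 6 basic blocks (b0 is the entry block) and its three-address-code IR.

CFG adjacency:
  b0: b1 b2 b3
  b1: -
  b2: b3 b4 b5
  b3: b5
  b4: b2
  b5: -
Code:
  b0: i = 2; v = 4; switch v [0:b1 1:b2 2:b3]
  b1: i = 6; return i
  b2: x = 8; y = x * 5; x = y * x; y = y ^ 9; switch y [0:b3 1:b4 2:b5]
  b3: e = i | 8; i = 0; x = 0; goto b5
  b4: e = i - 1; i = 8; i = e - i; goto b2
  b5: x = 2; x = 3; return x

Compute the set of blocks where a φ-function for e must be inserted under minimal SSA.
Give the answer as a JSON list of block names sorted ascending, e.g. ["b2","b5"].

Answer: ["b2", "b3", "b5"]

Derivation:
idom tree: b1←b0 b2←b0 b3←b0 b4←b2 b5←b0
Dom∩ at merges:
  b2: preds {b0,b4}: {b0} ∩ {b0,b2,b4} = {b0}; idom=b0
  b3: preds {b0,b2}: {b0} ∩ {b0,b2} = {b0}; idom=b0
  b5: preds {b2,b3}: {b0,b2} ∩ {b0,b3} = {b0}; idom=b0

DF derivation:
  join b2 pred b0: · stop@b0
  join b2 pred b4: b4→b2 stop@b0
  join b3 pred b0: · stop@b0
  join b3 pred b2: b2 stop@b0
  join b5 pred b2: b2 stop@b0
  join b5 pred b3: b3 stop@b0
  DF(b0)=∅
  DF(b1)=∅
  DF(b2)={b2,b3,b5}
  DF(b3)={b5}
  DF(b4)={b2}
  DF(b5)=∅

φ for e: defs {b3,b4}
  DF⁺ = {b2,b3,b5}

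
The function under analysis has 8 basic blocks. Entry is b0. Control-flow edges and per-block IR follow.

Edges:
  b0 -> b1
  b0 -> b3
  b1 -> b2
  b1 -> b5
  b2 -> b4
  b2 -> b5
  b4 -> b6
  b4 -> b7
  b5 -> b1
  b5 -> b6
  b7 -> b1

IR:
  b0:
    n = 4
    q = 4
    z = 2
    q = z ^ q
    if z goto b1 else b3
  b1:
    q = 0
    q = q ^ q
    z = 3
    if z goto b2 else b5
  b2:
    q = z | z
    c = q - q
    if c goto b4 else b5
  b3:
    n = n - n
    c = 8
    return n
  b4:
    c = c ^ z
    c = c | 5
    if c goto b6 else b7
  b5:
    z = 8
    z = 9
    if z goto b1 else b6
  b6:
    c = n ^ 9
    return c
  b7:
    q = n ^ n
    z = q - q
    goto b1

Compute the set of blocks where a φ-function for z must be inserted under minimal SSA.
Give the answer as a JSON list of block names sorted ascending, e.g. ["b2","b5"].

Answer: ["b1", "b6"]

Working:
idom tree: b1←b0 b2←b1 b3←b0 b4←b2 b5←b1 b6←b1 b7←b4
Join-block Dom:
  b1: preds {b0,b5,b7}: {b0} ∩ {b0,b1,b5} ∩ {b0,b1,b2,b4,b7} = {b0}; idom=b0
  b5: preds {b1,b2}: {b0,b1} ∩ {b0,b1,b2} = {b0,b1}; idom=b1
  b6: preds {b4,b5}: {b0,b1,b2,b4} ∩ {b0,b1,b5} = {b0,b1}; idom=b1

Frontier:
  b1←b0: walk · to b0
  b1←b5: walk b5→b1 to b0
  b1←b7: walk b7→b4→b2→b1 to b0
  b5←b1: walk · to b1
  b5←b2: walk b2 to b1
  b6←b4: walk b4→b2 to b1
  b6←b5: walk b5 to b1
  b0: DF=∅
  b1: DF={b1}
  b2: DF={b1,b5,b6}
  b3: DF=∅
  b4: DF={b1,b6}
  b5: DF={b1,b6}
  b6: DF=∅
  b7: DF={b1}

φ for z: defs {b0,b1,b5,b7}
  DF⁺ = {b1,b6}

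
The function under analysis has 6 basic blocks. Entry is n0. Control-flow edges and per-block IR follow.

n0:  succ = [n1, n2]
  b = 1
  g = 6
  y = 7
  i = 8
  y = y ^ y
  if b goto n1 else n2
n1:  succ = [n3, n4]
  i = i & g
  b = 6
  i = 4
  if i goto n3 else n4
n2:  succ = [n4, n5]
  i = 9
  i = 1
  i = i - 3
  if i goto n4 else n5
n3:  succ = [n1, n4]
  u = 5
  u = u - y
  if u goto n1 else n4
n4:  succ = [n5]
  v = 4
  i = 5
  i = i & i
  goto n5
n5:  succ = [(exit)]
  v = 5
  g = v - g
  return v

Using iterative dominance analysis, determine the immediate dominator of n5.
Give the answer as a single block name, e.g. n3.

Answer: n0

Analysis:
idom tree: n1←n0 n2←n0 n3←n1 n4←n0 n5←n0
Dom∩ at merges:
  n1: preds {n0,n3}: {n0} ∩ {n0,n1,n3} = {n0}; idom=n0
  n4: preds {n1,n2,n3}: {n0,n1} ∩ {n0,n2} ∩ {n0,n1,n3} = {n0}; idom=n0
  n5: preds {n2,n4}: {n0,n2} ∩ {n0,n4} = {n0}; idom=n0

idom(n5) = n0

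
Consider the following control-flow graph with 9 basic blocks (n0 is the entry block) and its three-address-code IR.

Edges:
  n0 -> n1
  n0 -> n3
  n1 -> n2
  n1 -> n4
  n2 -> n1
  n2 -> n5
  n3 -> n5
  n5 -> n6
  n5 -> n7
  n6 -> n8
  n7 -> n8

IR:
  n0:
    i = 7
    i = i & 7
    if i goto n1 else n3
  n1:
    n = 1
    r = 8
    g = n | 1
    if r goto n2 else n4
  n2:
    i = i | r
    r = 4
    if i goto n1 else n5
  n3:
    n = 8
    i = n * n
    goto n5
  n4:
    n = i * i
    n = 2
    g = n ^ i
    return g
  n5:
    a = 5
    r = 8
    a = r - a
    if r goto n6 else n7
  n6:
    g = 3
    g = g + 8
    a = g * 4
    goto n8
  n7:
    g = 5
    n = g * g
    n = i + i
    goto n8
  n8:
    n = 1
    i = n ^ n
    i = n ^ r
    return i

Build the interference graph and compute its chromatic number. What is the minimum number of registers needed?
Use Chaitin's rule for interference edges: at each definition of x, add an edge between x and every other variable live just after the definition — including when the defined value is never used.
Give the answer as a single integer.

def/use:
  n0 def {i} use ∅
  n1 def {g,n,r} use ∅
  n2 def {i,r} use {i,r}
  n3 def {i,n} use ∅
  n4 def {g,n} use {i}
  n5 def {a,r} use ∅
  n6 def {a,g} use ∅
  n7 def {g,n} use {i}
  n8 def {i,n} use {r}

Liveness:
  live n0: ∅→{i}
  live n1: {i}→{i,r}
  live n2: {i,r}→{i}
  live n3: ∅→{i}
  live n4: {i}→∅
  live n5: {i}→{i,r}
  live n6: {r}→{r}
  live n7: {i,r}→{r}
  live n8: {r}→∅

Interfere edges:
  a — {i,r}
  g — {i,r}
  i — {a,g,n,r}
  n — {i,r}
  r — {a,g,i,n}

Chromatic number:
  {a,i,r} pairwise interfere (3-clique) ⇒ χ ≥ 3
  3-colouring: R0={i}  R1={r}  R2={a,g,n}
  χ = 3

Answer: 3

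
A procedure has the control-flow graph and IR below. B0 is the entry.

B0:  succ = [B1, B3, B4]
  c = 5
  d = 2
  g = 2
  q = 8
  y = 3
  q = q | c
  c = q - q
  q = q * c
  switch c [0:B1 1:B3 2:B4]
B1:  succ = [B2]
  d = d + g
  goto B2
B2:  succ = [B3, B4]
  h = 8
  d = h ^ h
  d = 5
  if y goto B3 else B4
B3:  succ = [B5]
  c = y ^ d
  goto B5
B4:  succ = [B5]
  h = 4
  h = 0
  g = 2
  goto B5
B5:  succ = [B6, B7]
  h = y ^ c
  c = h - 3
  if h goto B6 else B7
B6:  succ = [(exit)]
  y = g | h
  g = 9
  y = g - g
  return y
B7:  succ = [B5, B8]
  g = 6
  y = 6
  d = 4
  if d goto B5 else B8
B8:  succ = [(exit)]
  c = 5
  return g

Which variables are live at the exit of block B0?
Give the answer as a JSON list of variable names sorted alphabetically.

def/use:
  B0: {c,d,g,q,y} / ∅
  B1: {d} / {d,g}
  B2: {d,h} / {y}
  B3: {c} / {d,y}
  B4: {g,h} / ∅
  B5: {c,h} / {c,y}
  B6: {g,y} / {g,h}
  B7: {d,g,y} / ∅
  B8: {c} / {g}

Live sets:
  live B0: ∅→{c,d,g,y}
  live B1: {c,d,g,y}→{c,g,y}
  live B2: {c,g,y}→{c,d,g,y}
  live B3: {d,g,y}→{c,g,y}
  live B4: {c,y}→{c,g,y}
  live B5: {c,g,y}→{c,g,h}
  live B6: {g,h}→∅
  live B7: {c}→{c,g,y}
  live B8: {g}→∅

live-out(B0) = ["c", "d", "g", "y"]

Answer: ["c", "d", "g", "y"]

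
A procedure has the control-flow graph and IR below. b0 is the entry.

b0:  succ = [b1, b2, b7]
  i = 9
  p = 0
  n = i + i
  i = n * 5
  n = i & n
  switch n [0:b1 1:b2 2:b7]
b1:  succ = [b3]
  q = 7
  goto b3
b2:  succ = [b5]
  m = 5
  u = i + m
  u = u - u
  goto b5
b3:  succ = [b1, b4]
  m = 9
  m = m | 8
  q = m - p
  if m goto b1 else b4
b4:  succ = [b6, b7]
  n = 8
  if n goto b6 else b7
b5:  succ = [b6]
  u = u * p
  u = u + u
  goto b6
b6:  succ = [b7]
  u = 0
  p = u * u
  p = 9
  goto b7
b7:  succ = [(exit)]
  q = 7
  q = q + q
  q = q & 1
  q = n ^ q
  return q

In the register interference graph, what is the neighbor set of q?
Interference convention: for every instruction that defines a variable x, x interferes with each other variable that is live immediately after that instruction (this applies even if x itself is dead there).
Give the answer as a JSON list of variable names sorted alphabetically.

Block summaries:
  b0: def={i,n,p} ue=∅
  b1: def={q} ue=∅
  b2: def={m,u} ue={i}
  b3: def={m,q} ue={p}
  b4: def={n} ue=∅
  b5: def={u} ue={p,u}
  b6: def={p,u} ue=∅
  b7: def={q} ue={n}

Liveness:
  b0: in=∅ out={i,n,p}
  b1: in={p} out={p}
  b2: in={i,n,p} out={n,p,u}
  b3: in={p} out={p}
  b4: in=∅ out={n}
  b5: in={n,p,u} out={n}
  b6: in={n} out={n}
  b7: in={n} out=∅

Interference:
  i↔{m,n,p}
  m↔{i,n,p,q}
  n↔{i,m,p,q,u}
  p↔{i,m,n,q,u}
  q↔{m,n,p}
  u↔{n,p}

N(q) = ["m", "n", "p"]

Answer: ["m", "n", "p"]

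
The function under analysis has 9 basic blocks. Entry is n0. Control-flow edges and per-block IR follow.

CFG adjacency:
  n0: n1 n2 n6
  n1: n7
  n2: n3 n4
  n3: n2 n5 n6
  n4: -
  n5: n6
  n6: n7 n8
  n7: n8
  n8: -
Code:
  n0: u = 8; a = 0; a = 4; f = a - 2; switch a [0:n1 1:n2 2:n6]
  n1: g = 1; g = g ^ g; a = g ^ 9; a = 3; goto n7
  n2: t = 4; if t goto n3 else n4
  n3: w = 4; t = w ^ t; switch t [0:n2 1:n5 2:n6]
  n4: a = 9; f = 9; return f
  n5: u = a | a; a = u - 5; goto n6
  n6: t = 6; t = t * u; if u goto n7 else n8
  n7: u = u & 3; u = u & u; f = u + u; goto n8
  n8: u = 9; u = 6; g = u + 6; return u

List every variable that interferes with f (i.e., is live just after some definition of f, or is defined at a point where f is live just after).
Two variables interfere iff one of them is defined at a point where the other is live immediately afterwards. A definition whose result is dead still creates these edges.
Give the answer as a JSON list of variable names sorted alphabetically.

Block summaries:
  n0 def {a,f,u} use ∅
  n1 def {a,g} use ∅
  n2 def {t} use ∅
  n3 def {t,w} use {t}
  n4 def {a,f} use ∅
  n5 def {a,u} use {a}
  n6 def {t} use {u}
  n7 def {f,u} use {u}
  n8 def {g,u} use ∅

Live sets:
  n0: in=∅ out={a,u}
  n1: in={u} out={u}
  n2: in={a,u} out={a,t,u}
  n3: in={a,t,u} out={a,u}
  n4: in=∅ out=∅
  n5: in={a} out={u}
  n6: in={u} out={u}
  n7: in={u} out=∅
  n8: in=∅ out=∅

Interference:
  a: {f,t,u,w}
  f: {a,u}
  g: {u}
  t: {a,u,w}
  u: {a,f,g,t,w}
  w: {a,t,u}

N(f) = ["a", "u"]

Answer: ["a", "u"]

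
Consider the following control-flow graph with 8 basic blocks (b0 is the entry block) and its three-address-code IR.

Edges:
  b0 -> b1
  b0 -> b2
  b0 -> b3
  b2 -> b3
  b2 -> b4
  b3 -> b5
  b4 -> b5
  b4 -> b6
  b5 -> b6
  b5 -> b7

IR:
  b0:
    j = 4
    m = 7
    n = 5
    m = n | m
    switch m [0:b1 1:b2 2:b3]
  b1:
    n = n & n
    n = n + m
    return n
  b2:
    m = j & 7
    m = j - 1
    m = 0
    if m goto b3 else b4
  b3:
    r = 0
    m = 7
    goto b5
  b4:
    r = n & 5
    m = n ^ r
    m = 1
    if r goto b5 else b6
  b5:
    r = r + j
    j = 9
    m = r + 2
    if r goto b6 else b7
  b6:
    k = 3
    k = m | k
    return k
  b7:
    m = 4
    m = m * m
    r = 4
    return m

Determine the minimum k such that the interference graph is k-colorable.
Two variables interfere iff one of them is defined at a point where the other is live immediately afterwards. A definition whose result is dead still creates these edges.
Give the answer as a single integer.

Block summaries:
  b0: def={j,m,n} ue=∅
  b1: def={n} ue={m,n}
  b2: def={m} ue={j}
  b3: def={m,r} ue=∅
  b4: def={m,r} ue={n}
  b5: def={j,m,r} ue={j,r}
  b6: def={k} ue={m}
  b7: def={m,r} ue=∅

Liveness:
  b0: in=∅ out={j,m,n}
  b1: in={m,n} out=∅
  b2: in={j,n} out={j,n}
  b3: in={j} out={j,r}
  b4: in={j,n} out={j,m,r}
  b5: in={j,r} out={m}
  b6: in={m} out=∅
  b7: in=∅ out=∅

Conflict graph:
  j — {m,n,r}
  k — {m}
  m — {j,k,n,r}
  n — {j,m,r}
  r — {j,m,n}

Colouring:
  {j,m,n,r} pairwise interfere (4-clique) ⇒ χ ≥ 4
  4-colouring: R0={m}  R1={j,k}  R2={n}  R3={r}
  χ = 4

Answer: 4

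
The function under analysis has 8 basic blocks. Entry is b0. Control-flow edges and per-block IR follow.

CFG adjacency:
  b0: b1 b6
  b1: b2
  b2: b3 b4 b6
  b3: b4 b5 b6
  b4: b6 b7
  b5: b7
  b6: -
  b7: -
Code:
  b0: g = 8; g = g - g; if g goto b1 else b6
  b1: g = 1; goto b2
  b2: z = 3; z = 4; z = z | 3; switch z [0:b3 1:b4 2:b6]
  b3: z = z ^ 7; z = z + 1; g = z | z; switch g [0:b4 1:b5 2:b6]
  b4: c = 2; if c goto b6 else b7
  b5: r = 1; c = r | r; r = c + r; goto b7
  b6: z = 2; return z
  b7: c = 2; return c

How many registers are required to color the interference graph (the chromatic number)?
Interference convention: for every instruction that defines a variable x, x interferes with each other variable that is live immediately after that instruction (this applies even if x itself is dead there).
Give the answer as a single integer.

Answer: 2

Derivation:
Block summaries:
  b0 def {g} use ∅
  b1 def {g} use ∅
  b2 def {z} use ∅
  b3 def {g,z} use {z}
  b4 def {c} use ∅
  b5 def {c,r} use ∅
  b6 def {z} use ∅
  b7 def {c} use ∅

Liveness:
  b0: in=∅ out=∅
  b1: in=∅ out=∅
  b2: in=∅ out={z}
  b3: in={z} out=∅
  b4: in=∅ out=∅
  b5: in=∅ out=∅
  b6: in=∅ out=∅
  b7: in=∅ out=∅

Conflict graph:
  c — {r}
  g — ∅
  r — {c}
  z — ∅

Registers:
  lower bound: {c,r} mutually conflict ⇒ χ ≥ 2
  assign c→c0 g→c0 r→c1 z→c0 — no edge inside a register ⇒ χ ≤ 2
  χ = 2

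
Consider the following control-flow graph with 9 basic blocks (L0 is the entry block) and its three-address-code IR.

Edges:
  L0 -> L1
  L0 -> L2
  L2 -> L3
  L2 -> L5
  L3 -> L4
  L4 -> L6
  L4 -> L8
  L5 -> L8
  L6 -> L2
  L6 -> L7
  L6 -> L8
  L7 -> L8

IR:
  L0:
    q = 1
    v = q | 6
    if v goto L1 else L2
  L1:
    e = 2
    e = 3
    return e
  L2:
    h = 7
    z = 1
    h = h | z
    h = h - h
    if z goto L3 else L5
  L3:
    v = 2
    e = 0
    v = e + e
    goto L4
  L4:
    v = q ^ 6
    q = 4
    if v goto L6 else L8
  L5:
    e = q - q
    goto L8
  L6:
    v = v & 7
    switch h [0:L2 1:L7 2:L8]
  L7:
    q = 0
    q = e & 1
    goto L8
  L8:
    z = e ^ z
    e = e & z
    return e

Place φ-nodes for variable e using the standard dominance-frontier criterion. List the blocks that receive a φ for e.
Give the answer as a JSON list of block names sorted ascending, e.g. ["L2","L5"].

Answer: ["L2", "L8"]

Working:
idom tree: L1←L0 L2←L0 L3←L2 L4←L3 L5←L2 L6←L4 L7←L6 L8←L2
Dom∩ at merges:
  L2: preds {L0,L6}: {L0} ∩ {L0,L2,L3,L4,L6} = {L0}; idom=L0
  L8: preds {L4,L5,L6,L7}: {L0,L2,L3,L4} ∩ {L0,L2,L5} ∩ {L0,L2,L3,L4,L6} ∩ {L0,L2,L3,L4,L6,L7} = {L0,L2}; idom=L2

DF walk-up:
  L2←L0: walk · to L0
  L2←L6: walk L6→L4→L3→L2 to L0
  L8←L4: walk L4→L3 to L2
  L8←L5: walk L5 to L2
  L8←L6: walk L6→L4→L3 to L2
  L8←L7: walk L7→L6→L4→L3 to L2
  DF(L0)=∅
  DF(L1)=∅
  DF(L2)={L2}
  DF(L3)={L2,L8}
  DF(L4)={L2,L8}
  DF(L5)={L8}
  DF(L6)={L2,L8}
  DF(L7)={L8}
  DF(L8)=∅

φ for e: defs {L1,L3,L5,L8}
  DF⁺ = {L2,L8}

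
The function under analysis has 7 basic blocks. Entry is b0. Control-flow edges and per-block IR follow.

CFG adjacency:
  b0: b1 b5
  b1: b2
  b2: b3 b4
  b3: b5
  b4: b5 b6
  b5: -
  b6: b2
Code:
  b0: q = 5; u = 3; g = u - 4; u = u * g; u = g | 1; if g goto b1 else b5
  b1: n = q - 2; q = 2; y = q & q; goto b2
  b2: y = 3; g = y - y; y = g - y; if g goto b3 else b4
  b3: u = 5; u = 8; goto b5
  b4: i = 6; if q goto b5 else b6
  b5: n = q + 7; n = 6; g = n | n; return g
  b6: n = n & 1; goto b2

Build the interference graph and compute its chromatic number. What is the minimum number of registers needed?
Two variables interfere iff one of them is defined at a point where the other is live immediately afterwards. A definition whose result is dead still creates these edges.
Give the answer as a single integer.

def/use:
  b0: def={g,q,u} ue=∅
  b1: def={n,q,y} ue={q}
  b2: def={g,y} ue=∅
  b3: def={u} ue=∅
  b4: def={i} ue={q}
  b5: def={g,n} ue={q}
  b6: def={n} ue={n}

Liveness:
  b0: in=∅ out={q}
  b1: in={q} out={n,q}
  b2: in={n,q} out={n,q}
  b3: in={q} out={q}
  b4: in={n,q} out={n,q}
  b5: in={q} out=∅
  b6: in={n,q} out={n,q}

Interfere edges:
  g: {n,q,u,y}
  i: {n,q}
  n: {g,i,q,y}
  q: {g,i,n,u,y}
  u: {g,q}
  y: {g,n,q}

Colouring:
  clique {g,n,q,y} ⇒ need ≥ 4
  4-colouring: c0={q}  c1={g,i}  c2={n,u}  c3={y}
  χ = 4

Answer: 4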